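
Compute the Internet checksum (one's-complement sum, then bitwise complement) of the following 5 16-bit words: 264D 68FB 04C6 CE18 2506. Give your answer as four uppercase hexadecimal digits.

78D2

One's-complement addition (fold any carry out of bit 15 back into bit 0):
  0x264D + 0x68FB = 0x08F48
  0x8F48 + 0x04C6 = 0x0940E
  0x940E + 0xCE18 = 0x16226 → wrap carry → 0x6227
  0x6227 + 0x2506 = 0x0872D
One's-complement sum = 0x872D.
Checksum = ~0x872D & 0xFFFF = 0x78D2.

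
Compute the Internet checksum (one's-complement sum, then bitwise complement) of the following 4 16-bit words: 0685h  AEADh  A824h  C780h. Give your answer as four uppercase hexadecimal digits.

One's-complement addition (fold any carry out of bit 15 back into bit 0):
  0x0685 + 0xAEAD = 0x0B532
  0xB532 + 0xA824 = 0x15D56 → wrap carry → 0x5D57
  0x5D57 + 0xC780 = 0x124D7 → wrap carry → 0x24D8
One's-complement sum = 0x24D8.
Checksum = ~0x24D8 & 0xFFFF = 0xDB27.

DB27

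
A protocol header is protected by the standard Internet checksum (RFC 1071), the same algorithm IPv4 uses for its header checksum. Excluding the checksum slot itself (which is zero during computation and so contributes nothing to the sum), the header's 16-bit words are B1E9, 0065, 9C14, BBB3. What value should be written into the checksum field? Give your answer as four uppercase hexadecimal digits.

One's-complement addition (fold any carry out of bit 15 back into bit 0):
  0xB1E9 + 0x0065 = 0x0B24E
  0xB24E + 0x9C14 = 0x14E62 → wrap carry → 0x4E63
  0x4E63 + 0xBBB3 = 0x10A16 → wrap carry → 0x0A17
One's-complement sum = 0x0A17.
Checksum = ~0x0A17 & 0xFFFF = 0xF5E8.

F5E8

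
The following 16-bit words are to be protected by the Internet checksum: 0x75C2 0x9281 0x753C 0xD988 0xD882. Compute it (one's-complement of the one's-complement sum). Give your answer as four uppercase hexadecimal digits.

D073

One's-complement addition (fold any carry out of bit 15 back into bit 0):
  0x75C2 + 0x9281 = 0x10843 → wrap carry → 0x0844
  0x0844 + 0x753C = 0x07D80
  0x7D80 + 0xD988 = 0x15708 → wrap carry → 0x5709
  0x5709 + 0xD882 = 0x12F8B → wrap carry → 0x2F8C
One's-complement sum = 0x2F8C.
Checksum = ~0x2F8C & 0xFFFF = 0xD073.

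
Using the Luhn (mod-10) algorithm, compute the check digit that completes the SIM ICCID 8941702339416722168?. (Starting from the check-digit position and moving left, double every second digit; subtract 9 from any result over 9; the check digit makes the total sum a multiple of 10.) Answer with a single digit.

8

Partial digits right→left: 8 6 1 2 2 7 6 1 4 9 3 3 2 0 7 1 4 9 8
Double every second digit counting from the check-digit position (so the 1st, 3rd, 5th, ... of the partial from the right).
  doubled (with −9 where >9): 7 2 4 3 8 6 4 5 8 7 → sum 54
  kept as-is: 6 2 7 1 9 3 0 1 9 → sum 38
Total = 54 + 38 = 92.
Check digit = (10 − (92 mod 10)) mod 10 = 8.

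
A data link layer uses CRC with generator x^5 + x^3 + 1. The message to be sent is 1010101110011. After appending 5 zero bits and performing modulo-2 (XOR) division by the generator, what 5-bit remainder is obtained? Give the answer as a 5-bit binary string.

Append 5 zeros: 101010111001100000. Divide by 101001 (XOR where the leading bit is 1):
  pos 0: 101010 XOR 101001 = 000011
  pos 4: 111110 XOR 101001 = 010111
  pos 5: 101110 XOR 101001 = 000111
  pos 8: 111110 XOR 101001 = 010111
  pos 9: 101110 XOR 101001 = 000111
  pos 12: 111000 XOR 101001 = 010001
Remainder (last 5 bits) = 10001. This is the CRC / FCS.

10001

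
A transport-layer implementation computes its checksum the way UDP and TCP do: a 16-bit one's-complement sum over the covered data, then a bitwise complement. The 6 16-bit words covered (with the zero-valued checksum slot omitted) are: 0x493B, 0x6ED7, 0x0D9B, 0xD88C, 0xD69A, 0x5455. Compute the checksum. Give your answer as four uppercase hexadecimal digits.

36D5

One's-complement addition (fold any carry out of bit 15 back into bit 0):
  0x493B + 0x6ED7 = 0x0B812
  0xB812 + 0x0D9B = 0x0C5AD
  0xC5AD + 0xD88C = 0x19E39 → wrap carry → 0x9E3A
  0x9E3A + 0xD69A = 0x174D4 → wrap carry → 0x74D5
  0x74D5 + 0x5455 = 0x0C92A
One's-complement sum = 0xC92A.
Checksum = ~0xC92A & 0xFFFF = 0x36D5.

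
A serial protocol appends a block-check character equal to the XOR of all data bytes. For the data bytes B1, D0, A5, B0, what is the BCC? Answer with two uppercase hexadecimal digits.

XOR the bytes together:
  start with 0xB1
  0xB1 ⊕ 0xD0 = 0x61
  0x61 ⊕ 0xA5 = 0xC4
  0xC4 ⊕ 0xB0 = 0x74

74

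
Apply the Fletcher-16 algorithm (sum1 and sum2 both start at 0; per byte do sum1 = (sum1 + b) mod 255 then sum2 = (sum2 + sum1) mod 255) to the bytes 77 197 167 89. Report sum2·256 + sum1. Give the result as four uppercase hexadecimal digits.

Running sums (mod 255):
  after byte 0 (77): sum1=77, sum2=77
  after byte 1 (197): sum1=19, sum2=96
  after byte 2 (167): sum1=186, sum2=27
  after byte 3 (89): sum1=20, sum2=47
Checksum = sum2·256 + sum1 = 47·256 + 20 = 12052 = 0x2F14.

2F14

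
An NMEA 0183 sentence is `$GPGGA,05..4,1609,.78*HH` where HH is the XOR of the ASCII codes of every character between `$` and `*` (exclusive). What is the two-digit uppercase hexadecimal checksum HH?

64

XOR the ASCII codes of the payload characters:
  'G' = 0x47 → acc = 0x47
  'P' = 0x50 → acc = 0x17
  'G' = 0x47 → acc = 0x50
  'G' = 0x47 → acc = 0x17
  'A' = 0x41 → acc = 0x56
  ',' = 0x2C → acc = 0x7A
  '0' = 0x30 → acc = 0x4A
  '5' = 0x35 → acc = 0x7F
  '.' = 0x2E → acc = 0x51
  '.' = 0x2E → acc = 0x7F
  '4' = 0x34 → acc = 0x4B
  ',' = 0x2C → acc = 0x67
  '1' = 0x31 → acc = 0x56
  '6' = 0x36 → acc = 0x60
  '0' = 0x30 → acc = 0x50
  '9' = 0x39 → acc = 0x69
  ',' = 0x2C → acc = 0x45
  '.' = 0x2E → acc = 0x6B
  '7' = 0x37 → acc = 0x5C
  '8' = 0x38 → acc = 0x64
Checksum = 0x64.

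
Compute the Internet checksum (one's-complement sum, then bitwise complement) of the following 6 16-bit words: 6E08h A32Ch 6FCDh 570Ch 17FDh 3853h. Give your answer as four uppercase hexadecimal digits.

D7A0

One's-complement addition (fold any carry out of bit 15 back into bit 0):
  0x6E08 + 0xA32C = 0x11134 → wrap carry → 0x1135
  0x1135 + 0x6FCD = 0x08102
  0x8102 + 0x570C = 0x0D80E
  0xD80E + 0x17FD = 0x0F00B
  0xF00B + 0x3853 = 0x1285E → wrap carry → 0x285F
One's-complement sum = 0x285F.
Checksum = ~0x285F & 0xFFFF = 0xD7A0.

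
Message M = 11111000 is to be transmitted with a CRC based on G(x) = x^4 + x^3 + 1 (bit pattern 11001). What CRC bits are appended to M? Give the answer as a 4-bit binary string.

1011

Append 4 zeros: 111110000000. Divide by 11001 (XOR where the leading bit is 1):
  pos 0: 11111 XOR 11001 = 00110
  pos 2: 11000 XOR 11001 = 00001
  pos 6: 10000 XOR 11001 = 01001
  pos 7: 10010 XOR 11001 = 01011
Remainder (last 4 bits) = 1011. This is the CRC / FCS.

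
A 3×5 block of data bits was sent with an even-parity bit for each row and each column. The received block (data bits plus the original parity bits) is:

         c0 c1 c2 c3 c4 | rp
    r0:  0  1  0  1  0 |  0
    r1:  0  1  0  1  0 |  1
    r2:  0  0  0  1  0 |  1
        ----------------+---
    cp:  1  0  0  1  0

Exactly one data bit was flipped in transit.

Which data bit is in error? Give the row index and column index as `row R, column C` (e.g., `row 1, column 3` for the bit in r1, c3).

row 1, column 0

Recompute each row's even parity and compare to rp:
  r0: data parity 0, sent rp 0 → ok
  r1: data parity 0, sent rp 1 → mismatch
  r2: data parity 1, sent rp 1 → ok
Recompute each column's even parity and compare to cp:
  c0: data parity 0, sent cp 1 → mismatch
  c1: data parity 0, sent cp 0 → ok
  c2: data parity 0, sent cp 0 → ok
  c3: data parity 1, sent cp 1 → ok
  c4: data parity 0, sent cp 0 → ok
Exactly one row (r1) and one column (c0) fail → the flipped bit is at their intersection.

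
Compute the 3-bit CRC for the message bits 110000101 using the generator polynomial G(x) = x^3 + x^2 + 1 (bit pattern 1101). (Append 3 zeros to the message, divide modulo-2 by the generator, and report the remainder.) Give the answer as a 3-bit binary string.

Append 3 zeros: 110000101000. Divide by 1101 (XOR where the leading bit is 1):
  pos 0: 1100 XOR 1101 = 0001
  pos 3: 1001 XOR 1101 = 0100
  pos 4: 1000 XOR 1101 = 0101
  pos 5: 1011 XOR 1101 = 0110
  pos 6: 1100 XOR 1101 = 0001
Remainder (last 3 bits) = 100. This is the CRC / FCS.

100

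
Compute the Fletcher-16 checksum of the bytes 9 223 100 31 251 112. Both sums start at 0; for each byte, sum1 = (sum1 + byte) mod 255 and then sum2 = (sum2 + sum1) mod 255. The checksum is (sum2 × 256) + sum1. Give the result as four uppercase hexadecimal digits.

ECD8

Running sums (mod 255):
  after byte 0 (9): sum1=9, sum2=9
  after byte 1 (223): sum1=232, sum2=241
  after byte 2 (100): sum1=77, sum2=63
  after byte 3 (31): sum1=108, sum2=171
  after byte 4 (251): sum1=104, sum2=20
  after byte 5 (112): sum1=216, sum2=236
Checksum = sum2·256 + sum1 = 236·256 + 216 = 60632 = 0xECD8.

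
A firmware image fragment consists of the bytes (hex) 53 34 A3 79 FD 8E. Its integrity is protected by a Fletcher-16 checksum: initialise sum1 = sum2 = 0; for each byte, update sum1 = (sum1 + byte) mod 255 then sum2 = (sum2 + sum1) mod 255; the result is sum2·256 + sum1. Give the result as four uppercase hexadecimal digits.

Running sums (mod 255):
  after byte 0 (53): sum1=83, sum2=83
  after byte 1 (34): sum1=135, sum2=218
  after byte 2 (A3): sum1=43, sum2=6
  after byte 3 (79): sum1=164, sum2=170
  after byte 4 (FD): sum1=162, sum2=77
  after byte 5 (8E): sum1=49, sum2=126
Checksum = sum2·256 + sum1 = 126·256 + 49 = 32305 = 0x7E31.

7E31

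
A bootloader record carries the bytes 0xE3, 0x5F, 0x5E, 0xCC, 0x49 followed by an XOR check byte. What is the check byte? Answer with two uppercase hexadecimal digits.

67

XOR the bytes together:
  start with 0xE3
  0xE3 ⊕ 0x5F = 0xBC
  0xBC ⊕ 0x5E = 0xE2
  0xE2 ⊕ 0xCC = 0x2E
  0x2E ⊕ 0x49 = 0x67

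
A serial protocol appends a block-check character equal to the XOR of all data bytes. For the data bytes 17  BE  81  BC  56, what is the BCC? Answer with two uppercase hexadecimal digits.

C2

XOR the bytes together:
  start with 0x17
  0x17 ⊕ 0xBE = 0xA9
  0xA9 ⊕ 0x81 = 0x28
  0x28 ⊕ 0xBC = 0x94
  0x94 ⊕ 0x56 = 0xC2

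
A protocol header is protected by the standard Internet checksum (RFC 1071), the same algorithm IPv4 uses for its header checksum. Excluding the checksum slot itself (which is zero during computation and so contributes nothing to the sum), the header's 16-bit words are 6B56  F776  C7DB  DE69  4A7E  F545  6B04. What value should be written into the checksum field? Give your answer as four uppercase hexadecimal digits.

4C24

One's-complement addition (fold any carry out of bit 15 back into bit 0):
  0x6B56 + 0xF776 = 0x162CC → wrap carry → 0x62CD
  0x62CD + 0xC7DB = 0x12AA8 → wrap carry → 0x2AA9
  0x2AA9 + 0xDE69 = 0x10912 → wrap carry → 0x0913
  0x0913 + 0x4A7E = 0x05391
  0x5391 + 0xF545 = 0x148D6 → wrap carry → 0x48D7
  0x48D7 + 0x6B04 = 0x0B3DB
One's-complement sum = 0xB3DB.
Checksum = ~0xB3DB & 0xFFFF = 0x4C24.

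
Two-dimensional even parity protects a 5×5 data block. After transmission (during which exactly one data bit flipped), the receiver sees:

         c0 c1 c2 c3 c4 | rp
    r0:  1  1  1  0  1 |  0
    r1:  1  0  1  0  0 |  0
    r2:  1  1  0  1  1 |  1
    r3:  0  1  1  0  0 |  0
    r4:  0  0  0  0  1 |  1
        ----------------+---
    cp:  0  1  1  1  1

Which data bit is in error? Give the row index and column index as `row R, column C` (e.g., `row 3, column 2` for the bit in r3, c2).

row 2, column 0

Recompute each row's even parity and compare to rp:
  r0: data parity 0, sent rp 0 → ok
  r1: data parity 0, sent rp 0 → ok
  r2: data parity 0, sent rp 1 → mismatch
  r3: data parity 0, sent rp 0 → ok
  r4: data parity 1, sent rp 1 → ok
Recompute each column's even parity and compare to cp:
  c0: data parity 1, sent cp 0 → mismatch
  c1: data parity 1, sent cp 1 → ok
  c2: data parity 1, sent cp 1 → ok
  c3: data parity 1, sent cp 1 → ok
  c4: data parity 1, sent cp 1 → ok
Exactly one row (r2) and one column (c0) fail → the flipped bit is at their intersection.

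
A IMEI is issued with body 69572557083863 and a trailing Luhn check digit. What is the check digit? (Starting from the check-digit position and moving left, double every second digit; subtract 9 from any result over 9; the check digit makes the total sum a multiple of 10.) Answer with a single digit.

3

Partial digits right→left: 3 6 8 3 8 0 7 5 5 2 7 5 9 6
Double every second digit counting from the check-digit position (so the 1st, 3rd, 5th, ... of the partial from the right).
  doubled (with −9 where >9): 6 7 7 5 1 5 9 → sum 40
  kept as-is: 6 3 0 5 2 5 6 → sum 27
Total = 40 + 27 = 67.
Check digit = (10 − (67 mod 10)) mod 10 = 3.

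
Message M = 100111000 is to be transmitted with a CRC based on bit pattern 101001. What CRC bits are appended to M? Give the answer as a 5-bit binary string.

Append 5 zeros: 10011100000000. Divide by 101001 (XOR where the leading bit is 1):
  pos 0: 100111 XOR 101001 = 001110
  pos 2: 111000 XOR 101001 = 010001
  pos 3: 100010 XOR 101001 = 001011
  pos 5: 101100 XOR 101001 = 000101
  pos 8: 101000 XOR 101001 = 000001
Remainder (last 5 bits) = 00001. This is the CRC / FCS.

00001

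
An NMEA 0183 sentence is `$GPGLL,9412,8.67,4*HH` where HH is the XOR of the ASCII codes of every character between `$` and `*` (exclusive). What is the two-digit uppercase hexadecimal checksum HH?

XOR the ASCII codes of the payload characters:
  'G' = 0x47 → acc = 0x47
  'P' = 0x50 → acc = 0x17
  'G' = 0x47 → acc = 0x50
  'L' = 0x4C → acc = 0x1C
  'L' = 0x4C → acc = 0x50
  ',' = 0x2C → acc = 0x7C
  '9' = 0x39 → acc = 0x45
  '4' = 0x34 → acc = 0x71
  '1' = 0x31 → acc = 0x40
  '2' = 0x32 → acc = 0x72
  ',' = 0x2C → acc = 0x5E
  '8' = 0x38 → acc = 0x66
  '.' = 0x2E → acc = 0x48
  '6' = 0x36 → acc = 0x7E
  '7' = 0x37 → acc = 0x49
  ',' = 0x2C → acc = 0x65
  '4' = 0x34 → acc = 0x51
Checksum = 0x51.

51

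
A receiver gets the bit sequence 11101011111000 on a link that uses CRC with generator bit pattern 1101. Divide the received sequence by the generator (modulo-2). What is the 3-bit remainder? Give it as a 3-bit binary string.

000

Modulo-2 division of 11101011111000 by 1101:
  pos 0: 1110 XOR 1101 = 0011
  pos 2: 1110 XOR 1101 = 0011
  pos 4: 1111 XOR 1101 = 0010
  pos 6: 1011 XOR 1101 = 0110
  pos 7: 1101 XOR 1101 = 0000
Remainder = 000 (zero — the frame passes the CRC check).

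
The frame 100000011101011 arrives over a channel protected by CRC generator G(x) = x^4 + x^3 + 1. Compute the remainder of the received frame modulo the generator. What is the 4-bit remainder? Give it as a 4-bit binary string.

Modulo-2 division of 100000011101011 by 11001:
  pos 0: 10000 XOR 11001 = 01001
  pos 1: 10010 XOR 11001 = 01011
  pos 2: 10110 XOR 11001 = 01111
  pos 3: 11111 XOR 11001 = 00110
  pos 5: 11011 XOR 11001 = 00010
  pos 8: 10010 XOR 11001 = 01011
  pos 9: 10111 XOR 11001 = 01110
  pos 10: 11101 XOR 11001 = 00100
Remainder = 0100 (nonzero — an error is detected).

0100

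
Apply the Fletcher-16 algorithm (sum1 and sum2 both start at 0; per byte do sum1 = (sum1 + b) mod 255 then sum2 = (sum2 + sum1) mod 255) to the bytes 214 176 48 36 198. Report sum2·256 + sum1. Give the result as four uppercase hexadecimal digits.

Running sums (mod 255):
  after byte 0 (214): sum1=214, sum2=214
  after byte 1 (176): sum1=135, sum2=94
  after byte 2 (48): sum1=183, sum2=22
  after byte 3 (36): sum1=219, sum2=241
  after byte 4 (198): sum1=162, sum2=148
Checksum = sum2·256 + sum1 = 148·256 + 162 = 38050 = 0x94A2.

94A2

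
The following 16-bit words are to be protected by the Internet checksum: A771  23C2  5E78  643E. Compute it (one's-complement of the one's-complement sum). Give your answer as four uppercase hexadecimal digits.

7215

One's-complement addition (fold any carry out of bit 15 back into bit 0):
  0xA771 + 0x23C2 = 0x0CB33
  0xCB33 + 0x5E78 = 0x129AB → wrap carry → 0x29AC
  0x29AC + 0x643E = 0x08DEA
One's-complement sum = 0x8DEA.
Checksum = ~0x8DEA & 0xFFFF = 0x7215.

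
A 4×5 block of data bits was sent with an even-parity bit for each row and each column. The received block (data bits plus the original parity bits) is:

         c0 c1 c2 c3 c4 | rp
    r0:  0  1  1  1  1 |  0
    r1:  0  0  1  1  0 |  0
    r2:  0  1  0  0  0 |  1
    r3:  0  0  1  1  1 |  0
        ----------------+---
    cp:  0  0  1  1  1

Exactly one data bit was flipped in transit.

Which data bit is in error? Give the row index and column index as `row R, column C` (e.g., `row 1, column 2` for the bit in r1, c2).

row 3, column 4

Recompute each row's even parity and compare to rp:
  r0: data parity 0, sent rp 0 → ok
  r1: data parity 0, sent rp 0 → ok
  r2: data parity 1, sent rp 1 → ok
  r3: data parity 1, sent rp 0 → mismatch
Recompute each column's even parity and compare to cp:
  c0: data parity 0, sent cp 0 → ok
  c1: data parity 0, sent cp 0 → ok
  c2: data parity 1, sent cp 1 → ok
  c3: data parity 1, sent cp 1 → ok
  c4: data parity 0, sent cp 1 → mismatch
Exactly one row (r3) and one column (c4) fail → the flipped bit is at their intersection.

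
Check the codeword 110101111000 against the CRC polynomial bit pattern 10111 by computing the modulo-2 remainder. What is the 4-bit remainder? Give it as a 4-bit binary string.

Modulo-2 division of 110101111000 by 10111:
  pos 0: 11010 XOR 10111 = 01101
  pos 1: 11011 XOR 10111 = 01100
  pos 2: 11001 XOR 10111 = 01110
  pos 3: 11101 XOR 10111 = 01010
  pos 4: 10101 XOR 10111 = 00010
  pos 7: 10000 XOR 10111 = 00111
Remainder = 0111 (nonzero — an error is detected).

0111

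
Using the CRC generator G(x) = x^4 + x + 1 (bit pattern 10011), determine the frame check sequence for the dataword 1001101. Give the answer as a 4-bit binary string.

Append 4 zeros: 10011010000. Divide by 10011 (XOR where the leading bit is 1):
  pos 0: 10011 XOR 10011 = 00000
  pos 6: 10000 XOR 10011 = 00011
Remainder (last 4 bits) = 0011. This is the CRC / FCS.

0011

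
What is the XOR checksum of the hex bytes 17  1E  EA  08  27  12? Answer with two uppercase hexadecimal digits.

DE

XOR the bytes together:
  start with 0x17
  0x17 ⊕ 0x1E = 0x09
  0x09 ⊕ 0xEA = 0xE3
  0xE3 ⊕ 0x08 = 0xEB
  0xEB ⊕ 0x27 = 0xCC
  0xCC ⊕ 0x12 = 0xDE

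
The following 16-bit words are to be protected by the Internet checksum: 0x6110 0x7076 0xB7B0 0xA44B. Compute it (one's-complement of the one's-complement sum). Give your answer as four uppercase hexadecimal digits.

D27C

One's-complement addition (fold any carry out of bit 15 back into bit 0):
  0x6110 + 0x7076 = 0x0D186
  0xD186 + 0xB7B0 = 0x18936 → wrap carry → 0x8937
  0x8937 + 0xA44B = 0x12D82 → wrap carry → 0x2D83
One's-complement sum = 0x2D83.
Checksum = ~0x2D83 & 0xFFFF = 0xD27C.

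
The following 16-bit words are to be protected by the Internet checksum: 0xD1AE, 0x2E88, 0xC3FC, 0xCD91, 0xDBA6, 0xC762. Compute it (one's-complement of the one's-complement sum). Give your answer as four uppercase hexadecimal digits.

One's-complement addition (fold any carry out of bit 15 back into bit 0):
  0xD1AE + 0x2E88 = 0x10036 → wrap carry → 0x0037
  0x0037 + 0xC3FC = 0x0C433
  0xC433 + 0xCD91 = 0x191C4 → wrap carry → 0x91C5
  0x91C5 + 0xDBA6 = 0x16D6B → wrap carry → 0x6D6C
  0x6D6C + 0xC762 = 0x134CE → wrap carry → 0x34CF
One's-complement sum = 0x34CF.
Checksum = ~0x34CF & 0xFFFF = 0xCB30.

CB30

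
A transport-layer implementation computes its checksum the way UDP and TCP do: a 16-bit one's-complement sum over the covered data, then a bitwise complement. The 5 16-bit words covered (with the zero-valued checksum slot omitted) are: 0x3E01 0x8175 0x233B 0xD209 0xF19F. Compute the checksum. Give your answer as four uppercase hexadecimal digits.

One's-complement addition (fold any carry out of bit 15 back into bit 0):
  0x3E01 + 0x8175 = 0x0BF76
  0xBF76 + 0x233B = 0x0E2B1
  0xE2B1 + 0xD209 = 0x1B4BA → wrap carry → 0xB4BB
  0xB4BB + 0xF19F = 0x1A65A → wrap carry → 0xA65B
One's-complement sum = 0xA65B.
Checksum = ~0xA65B & 0xFFFF = 0x59A4.

59A4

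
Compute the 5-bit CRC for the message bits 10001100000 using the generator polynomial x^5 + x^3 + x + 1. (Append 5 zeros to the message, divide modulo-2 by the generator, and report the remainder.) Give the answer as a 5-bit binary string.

Append 5 zeros: 1000110000000000. Divide by 101011 (XOR where the leading bit is 1):
  pos 0: 100011 XOR 101011 = 001000
  pos 2: 100000 XOR 101011 = 001011
  pos 4: 101100 XOR 101011 = 000111
  pos 7: 111000 XOR 101011 = 010011
  pos 8: 100110 XOR 101011 = 001101
  pos 10: 110100 XOR 101011 = 011111
Remainder (last 5 bits) = 11111. This is the CRC / FCS.

11111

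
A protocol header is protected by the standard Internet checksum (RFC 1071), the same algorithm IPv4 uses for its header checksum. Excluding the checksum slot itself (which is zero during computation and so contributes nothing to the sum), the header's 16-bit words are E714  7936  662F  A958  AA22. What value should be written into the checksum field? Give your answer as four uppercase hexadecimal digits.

One's-complement addition (fold any carry out of bit 15 back into bit 0):
  0xE714 + 0x7936 = 0x1604A → wrap carry → 0x604B
  0x604B + 0x662F = 0x0C67A
  0xC67A + 0xA958 = 0x16FD2 → wrap carry → 0x6FD3
  0x6FD3 + 0xAA22 = 0x119F5 → wrap carry → 0x19F6
One's-complement sum = 0x19F6.
Checksum = ~0x19F6 & 0xFFFF = 0xE609.

E609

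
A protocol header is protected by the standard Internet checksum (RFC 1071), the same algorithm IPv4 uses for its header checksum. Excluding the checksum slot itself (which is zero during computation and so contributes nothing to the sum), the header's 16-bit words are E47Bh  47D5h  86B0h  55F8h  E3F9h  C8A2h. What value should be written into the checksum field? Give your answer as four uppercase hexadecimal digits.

4A69

One's-complement addition (fold any carry out of bit 15 back into bit 0):
  0xE47B + 0x47D5 = 0x12C50 → wrap carry → 0x2C51
  0x2C51 + 0x86B0 = 0x0B301
  0xB301 + 0x55F8 = 0x108F9 → wrap carry → 0x08FA
  0x08FA + 0xE3F9 = 0x0ECF3
  0xECF3 + 0xC8A2 = 0x1B595 → wrap carry → 0xB596
One's-complement sum = 0xB596.
Checksum = ~0xB596 & 0xFFFF = 0x4A69.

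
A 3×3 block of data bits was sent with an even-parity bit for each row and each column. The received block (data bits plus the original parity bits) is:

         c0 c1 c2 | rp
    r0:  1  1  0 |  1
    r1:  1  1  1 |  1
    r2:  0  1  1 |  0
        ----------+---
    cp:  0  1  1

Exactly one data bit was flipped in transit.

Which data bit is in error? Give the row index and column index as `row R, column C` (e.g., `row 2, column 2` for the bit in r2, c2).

row 0, column 2

Recompute each row's even parity and compare to rp:
  r0: data parity 0, sent rp 1 → mismatch
  r1: data parity 1, sent rp 1 → ok
  r2: data parity 0, sent rp 0 → ok
Recompute each column's even parity and compare to cp:
  c0: data parity 0, sent cp 0 → ok
  c1: data parity 1, sent cp 1 → ok
  c2: data parity 0, sent cp 1 → mismatch
Exactly one row (r0) and one column (c2) fail → the flipped bit is at their intersection.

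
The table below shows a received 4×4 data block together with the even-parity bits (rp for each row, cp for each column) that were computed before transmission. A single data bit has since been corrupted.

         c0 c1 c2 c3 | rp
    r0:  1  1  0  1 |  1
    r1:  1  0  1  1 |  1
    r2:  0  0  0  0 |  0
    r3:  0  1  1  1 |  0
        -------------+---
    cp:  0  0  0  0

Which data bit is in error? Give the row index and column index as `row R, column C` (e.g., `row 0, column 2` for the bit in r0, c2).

Recompute each row's even parity and compare to rp:
  r0: data parity 1, sent rp 1 → ok
  r1: data parity 1, sent rp 1 → ok
  r2: data parity 0, sent rp 0 → ok
  r3: data parity 1, sent rp 0 → mismatch
Recompute each column's even parity and compare to cp:
  c0: data parity 0, sent cp 0 → ok
  c1: data parity 0, sent cp 0 → ok
  c2: data parity 0, sent cp 0 → ok
  c3: data parity 1, sent cp 0 → mismatch
Exactly one row (r3) and one column (c3) fail → the flipped bit is at their intersection.

row 3, column 3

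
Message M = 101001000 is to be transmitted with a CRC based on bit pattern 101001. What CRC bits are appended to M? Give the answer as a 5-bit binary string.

00000

Append 5 zeros: 10100100000000. Divide by 101001 (XOR where the leading bit is 1):
  pos 0: 101001 XOR 101001 = 000000
Remainder (last 5 bits) = 00000. This is the CRC / FCS.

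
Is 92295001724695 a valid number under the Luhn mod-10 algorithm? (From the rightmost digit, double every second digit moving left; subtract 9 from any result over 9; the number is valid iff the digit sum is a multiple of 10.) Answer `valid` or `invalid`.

invalid

From the right, keep odd positions and double even positions (subtract 9 from any doubled value over 9):
  doubled (positions 2,4,...): 9 8 5 0 1 4 9 → sum 36
  kept (positions 1,3,...): 5 6 2 1 0 9 2 → sum 25
Total = 61.
61 mod 10 = 1, so the number is invalid.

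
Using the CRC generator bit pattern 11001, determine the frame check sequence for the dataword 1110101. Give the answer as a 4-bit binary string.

0111

Append 4 zeros: 11101010000. Divide by 11001 (XOR where the leading bit is 1):
  pos 0: 11101 XOR 11001 = 00100
  pos 2: 10001 XOR 11001 = 01000
  pos 3: 10000 XOR 11001 = 01001
  pos 4: 10010 XOR 11001 = 01011
  pos 5: 10110 XOR 11001 = 01111
  pos 6: 11110 XOR 11001 = 00111
Remainder (last 4 bits) = 0111. This is the CRC / FCS.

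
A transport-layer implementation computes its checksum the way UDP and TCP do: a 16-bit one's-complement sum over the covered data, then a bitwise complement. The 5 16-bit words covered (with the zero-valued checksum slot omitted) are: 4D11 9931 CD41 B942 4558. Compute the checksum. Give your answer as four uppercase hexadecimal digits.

4DE0

One's-complement addition (fold any carry out of bit 15 back into bit 0):
  0x4D11 + 0x9931 = 0x0E642
  0xE642 + 0xCD41 = 0x1B383 → wrap carry → 0xB384
  0xB384 + 0xB942 = 0x16CC6 → wrap carry → 0x6CC7
  0x6CC7 + 0x4558 = 0x0B21F
One's-complement sum = 0xB21F.
Checksum = ~0xB21F & 0xFFFF = 0x4DE0.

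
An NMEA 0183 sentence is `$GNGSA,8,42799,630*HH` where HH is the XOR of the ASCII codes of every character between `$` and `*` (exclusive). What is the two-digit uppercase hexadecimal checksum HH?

4C

XOR the ASCII codes of the payload characters:
  'G' = 0x47 → acc = 0x47
  'N' = 0x4E → acc = 0x09
  'G' = 0x47 → acc = 0x4E
  'S' = 0x53 → acc = 0x1D
  'A' = 0x41 → acc = 0x5C
  ',' = 0x2C → acc = 0x70
  '8' = 0x38 → acc = 0x48
  ',' = 0x2C → acc = 0x64
  '4' = 0x34 → acc = 0x50
  '2' = 0x32 → acc = 0x62
  '7' = 0x37 → acc = 0x55
  '9' = 0x39 → acc = 0x6C
  '9' = 0x39 → acc = 0x55
  ',' = 0x2C → acc = 0x79
  '6' = 0x36 → acc = 0x4F
  '3' = 0x33 → acc = 0x7C
  '0' = 0x30 → acc = 0x4C
Checksum = 0x4C.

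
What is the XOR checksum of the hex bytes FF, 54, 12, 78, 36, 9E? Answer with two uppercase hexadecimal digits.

69

XOR the bytes together:
  start with 0xFF
  0xFF ⊕ 0x54 = 0xAB
  0xAB ⊕ 0x12 = 0xB9
  0xB9 ⊕ 0x78 = 0xC1
  0xC1 ⊕ 0x36 = 0xF7
  0xF7 ⊕ 0x9E = 0x69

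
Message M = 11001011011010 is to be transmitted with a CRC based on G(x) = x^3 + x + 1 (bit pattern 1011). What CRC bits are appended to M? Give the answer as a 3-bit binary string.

Append 3 zeros: 11001011011010000. Divide by 1011 (XOR where the leading bit is 1):
  pos 0: 1100 XOR 1011 = 0111
  pos 1: 1111 XOR 1011 = 0100
  pos 2: 1000 XOR 1011 = 0011
  pos 4: 1111 XOR 1011 = 0100
  pos 5: 1000 XOR 1011 = 0011
  pos 7: 1111 XOR 1011 = 0100
  pos 8: 1000 XOR 1011 = 0011
  pos 10: 1110 XOR 1011 = 0101
  pos 11: 1010 XOR 1011 = 0001
Remainder (last 3 bits) = 100. This is the CRC / FCS.

100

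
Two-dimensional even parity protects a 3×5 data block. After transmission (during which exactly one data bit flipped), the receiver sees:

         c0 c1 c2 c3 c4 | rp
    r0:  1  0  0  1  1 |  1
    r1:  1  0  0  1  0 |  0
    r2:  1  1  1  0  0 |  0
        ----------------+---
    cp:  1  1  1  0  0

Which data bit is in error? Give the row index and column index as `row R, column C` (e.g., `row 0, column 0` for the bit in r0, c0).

row 2, column 4

Recompute each row's even parity and compare to rp:
  r0: data parity 1, sent rp 1 → ok
  r1: data parity 0, sent rp 0 → ok
  r2: data parity 1, sent rp 0 → mismatch
Recompute each column's even parity and compare to cp:
  c0: data parity 1, sent cp 1 → ok
  c1: data parity 1, sent cp 1 → ok
  c2: data parity 1, sent cp 1 → ok
  c3: data parity 0, sent cp 0 → ok
  c4: data parity 1, sent cp 0 → mismatch
Exactly one row (r2) and one column (c4) fail → the flipped bit is at their intersection.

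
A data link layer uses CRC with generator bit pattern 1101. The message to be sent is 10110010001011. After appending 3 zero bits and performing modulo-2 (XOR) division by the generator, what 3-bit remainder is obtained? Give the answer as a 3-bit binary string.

010

Append 3 zeros: 10110010001011000. Divide by 1101 (XOR where the leading bit is 1):
  pos 0: 1011 XOR 1101 = 0110
  pos 1: 1100 XOR 1101 = 0001
  pos 4: 1010 XOR 1101 = 0111
  pos 5: 1110 XOR 1101 = 0011
  pos 7: 1101 XOR 1101 = 0000
  pos 12: 1100 XOR 1101 = 0001
Remainder (last 3 bits) = 010. This is the CRC / FCS.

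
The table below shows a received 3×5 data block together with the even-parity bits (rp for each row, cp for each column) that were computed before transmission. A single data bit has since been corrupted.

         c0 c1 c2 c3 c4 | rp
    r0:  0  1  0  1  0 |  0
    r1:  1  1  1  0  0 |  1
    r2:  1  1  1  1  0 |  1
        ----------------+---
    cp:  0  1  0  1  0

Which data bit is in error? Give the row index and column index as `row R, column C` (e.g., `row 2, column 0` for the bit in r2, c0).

row 2, column 3

Recompute each row's even parity and compare to rp:
  r0: data parity 0, sent rp 0 → ok
  r1: data parity 1, sent rp 1 → ok
  r2: data parity 0, sent rp 1 → mismatch
Recompute each column's even parity and compare to cp:
  c0: data parity 0, sent cp 0 → ok
  c1: data parity 1, sent cp 1 → ok
  c2: data parity 0, sent cp 0 → ok
  c3: data parity 0, sent cp 1 → mismatch
  c4: data parity 0, sent cp 0 → ok
Exactly one row (r2) and one column (c3) fail → the flipped bit is at their intersection.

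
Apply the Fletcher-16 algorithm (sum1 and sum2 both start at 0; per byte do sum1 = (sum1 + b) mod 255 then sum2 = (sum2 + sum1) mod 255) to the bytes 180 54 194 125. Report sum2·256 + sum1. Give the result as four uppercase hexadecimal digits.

Running sums (mod 255):
  after byte 0 (180): sum1=180, sum2=180
  after byte 1 (54): sum1=234, sum2=159
  after byte 2 (194): sum1=173, sum2=77
  after byte 3 (125): sum1=43, sum2=120
Checksum = sum2·256 + sum1 = 120·256 + 43 = 30763 = 0x782B.

782B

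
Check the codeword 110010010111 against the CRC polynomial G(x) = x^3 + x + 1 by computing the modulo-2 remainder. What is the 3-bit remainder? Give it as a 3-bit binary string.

101

Modulo-2 division of 110010010111 by 1011:
  pos 0: 1100 XOR 1011 = 0111
  pos 1: 1111 XOR 1011 = 0100
  pos 2: 1000 XOR 1011 = 0011
  pos 4: 1101 XOR 1011 = 0110
  pos 5: 1100 XOR 1011 = 0111
  pos 6: 1111 XOR 1011 = 0100
  pos 7: 1001 XOR 1011 = 0010
Remainder = 101 (nonzero — an error is detected).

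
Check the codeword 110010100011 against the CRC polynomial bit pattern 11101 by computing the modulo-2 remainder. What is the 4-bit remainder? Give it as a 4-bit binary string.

Modulo-2 division of 110010100011 by 11101:
  pos 0: 11001 XOR 11101 = 00100
  pos 2: 10001 XOR 11101 = 01100
  pos 3: 11000 XOR 11101 = 00101
  pos 5: 10100 XOR 11101 = 01001
  pos 6: 10011 XOR 11101 = 01110
  pos 7: 11101 XOR 11101 = 00000
Remainder = 0000 (zero — the frame passes the CRC check).

0000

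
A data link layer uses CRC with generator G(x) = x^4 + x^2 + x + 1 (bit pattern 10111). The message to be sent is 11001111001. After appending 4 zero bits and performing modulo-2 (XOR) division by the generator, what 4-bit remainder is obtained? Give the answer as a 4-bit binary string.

0010

Append 4 zeros: 110011110010000. Divide by 10111 (XOR where the leading bit is 1):
  pos 0: 11001 XOR 10111 = 01110
  pos 1: 11101 XOR 10111 = 01010
  pos 2: 10101 XOR 10111 = 00010
  pos 5: 10100 XOR 10111 = 00011
  pos 8: 11100 XOR 10111 = 01011
  pos 9: 10110 XOR 10111 = 00001
Remainder (last 4 bits) = 0010. This is the CRC / FCS.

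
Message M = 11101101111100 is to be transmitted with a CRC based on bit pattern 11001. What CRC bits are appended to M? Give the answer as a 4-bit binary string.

1011

Append 4 zeros: 111011011111000000. Divide by 11001 (XOR where the leading bit is 1):
  pos 0: 11101 XOR 11001 = 00100
  pos 2: 10010 XOR 11001 = 01011
  pos 3: 10111 XOR 11001 = 01110
  pos 4: 11101 XOR 11001 = 00100
  pos 6: 10011 XOR 11001 = 01010
  pos 7: 10101 XOR 11001 = 01100
  pos 8: 11000 XOR 11001 = 00001
  pos 12: 10000 XOR 11001 = 01001
  pos 13: 10010 XOR 11001 = 01011
Remainder (last 4 bits) = 1011. This is the CRC / FCS.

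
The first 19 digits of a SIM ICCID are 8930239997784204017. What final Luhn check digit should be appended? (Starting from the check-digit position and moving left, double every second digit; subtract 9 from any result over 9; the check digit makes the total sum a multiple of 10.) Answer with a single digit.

Partial digits right→left: 7 1 0 4 0 2 4 8 7 7 9 9 9 3 2 0 3 9 8
Double every second digit counting from the check-digit position (so the 1st, 3rd, 5th, ... of the partial from the right).
  doubled (with −9 where >9): 5 0 0 8 5 9 9 4 6 7 → sum 53
  kept as-is: 1 4 2 8 7 9 3 0 9 → sum 43
Total = 53 + 43 = 96.
Check digit = (10 − (96 mod 10)) mod 10 = 4.

4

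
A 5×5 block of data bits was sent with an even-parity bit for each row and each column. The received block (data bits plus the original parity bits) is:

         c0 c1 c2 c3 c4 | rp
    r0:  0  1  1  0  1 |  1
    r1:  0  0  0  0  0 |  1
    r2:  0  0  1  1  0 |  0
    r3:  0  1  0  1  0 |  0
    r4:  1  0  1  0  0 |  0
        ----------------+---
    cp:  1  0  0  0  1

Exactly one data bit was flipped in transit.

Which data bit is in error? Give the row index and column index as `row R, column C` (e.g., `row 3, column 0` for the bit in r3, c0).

Recompute each row's even parity and compare to rp:
  r0: data parity 1, sent rp 1 → ok
  r1: data parity 0, sent rp 1 → mismatch
  r2: data parity 0, sent rp 0 → ok
  r3: data parity 0, sent rp 0 → ok
  r4: data parity 0, sent rp 0 → ok
Recompute each column's even parity and compare to cp:
  c0: data parity 1, sent cp 1 → ok
  c1: data parity 0, sent cp 0 → ok
  c2: data parity 1, sent cp 0 → mismatch
  c3: data parity 0, sent cp 0 → ok
  c4: data parity 1, sent cp 1 → ok
Exactly one row (r1) and one column (c2) fail → the flipped bit is at their intersection.

row 1, column 2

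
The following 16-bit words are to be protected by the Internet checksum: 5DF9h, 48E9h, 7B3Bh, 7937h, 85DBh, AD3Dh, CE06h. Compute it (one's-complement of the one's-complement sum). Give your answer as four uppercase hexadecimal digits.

638A

One's-complement addition (fold any carry out of bit 15 back into bit 0):
  0x5DF9 + 0x48E9 = 0x0A6E2
  0xA6E2 + 0x7B3B = 0x1221D → wrap carry → 0x221E
  0x221E + 0x7937 = 0x09B55
  0x9B55 + 0x85DB = 0x12130 → wrap carry → 0x2131
  0x2131 + 0xAD3D = 0x0CE6E
  0xCE6E + 0xCE06 = 0x19C74 → wrap carry → 0x9C75
One's-complement sum = 0x9C75.
Checksum = ~0x9C75 & 0xFFFF = 0x638A.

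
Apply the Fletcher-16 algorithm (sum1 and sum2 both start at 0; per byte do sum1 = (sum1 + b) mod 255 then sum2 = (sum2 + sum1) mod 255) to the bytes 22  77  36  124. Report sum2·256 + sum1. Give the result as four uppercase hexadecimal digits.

Running sums (mod 255):
  after byte 0 (22): sum1=22, sum2=22
  after byte 1 (77): sum1=99, sum2=121
  after byte 2 (36): sum1=135, sum2=1
  after byte 3 (124): sum1=4, sum2=5
Checksum = sum2·256 + sum1 = 5·256 + 4 = 1284 = 0x0504.

0504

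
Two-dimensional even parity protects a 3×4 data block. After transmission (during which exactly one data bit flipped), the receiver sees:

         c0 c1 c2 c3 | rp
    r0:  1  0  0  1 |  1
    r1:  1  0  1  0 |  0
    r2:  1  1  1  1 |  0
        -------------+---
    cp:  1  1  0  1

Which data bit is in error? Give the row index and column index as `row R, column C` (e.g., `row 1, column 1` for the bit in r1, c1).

Recompute each row's even parity and compare to rp:
  r0: data parity 0, sent rp 1 → mismatch
  r1: data parity 0, sent rp 0 → ok
  r2: data parity 0, sent rp 0 → ok
Recompute each column's even parity and compare to cp:
  c0: data parity 1, sent cp 1 → ok
  c1: data parity 1, sent cp 1 → ok
  c2: data parity 0, sent cp 0 → ok
  c3: data parity 0, sent cp 1 → mismatch
Exactly one row (r0) and one column (c3) fail → the flipped bit is at their intersection.

row 0, column 3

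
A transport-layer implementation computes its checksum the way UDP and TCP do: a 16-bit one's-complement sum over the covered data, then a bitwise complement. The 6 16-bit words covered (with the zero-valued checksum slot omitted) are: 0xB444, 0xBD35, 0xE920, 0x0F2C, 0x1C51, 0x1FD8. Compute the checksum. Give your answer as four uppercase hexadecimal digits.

One's-complement addition (fold any carry out of bit 15 back into bit 0):
  0xB444 + 0xBD35 = 0x17179 → wrap carry → 0x717A
  0x717A + 0xE920 = 0x15A9A → wrap carry → 0x5A9B
  0x5A9B + 0x0F2C = 0x069C7
  0x69C7 + 0x1C51 = 0x08618
  0x8618 + 0x1FD8 = 0x0A5F0
One's-complement sum = 0xA5F0.
Checksum = ~0xA5F0 & 0xFFFF = 0x5A0F.

5A0F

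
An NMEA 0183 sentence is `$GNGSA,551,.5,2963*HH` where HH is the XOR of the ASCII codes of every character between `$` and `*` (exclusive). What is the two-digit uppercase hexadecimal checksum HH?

54

XOR the ASCII codes of the payload characters:
  'G' = 0x47 → acc = 0x47
  'N' = 0x4E → acc = 0x09
  'G' = 0x47 → acc = 0x4E
  'S' = 0x53 → acc = 0x1D
  'A' = 0x41 → acc = 0x5C
  ',' = 0x2C → acc = 0x70
  '5' = 0x35 → acc = 0x45
  '5' = 0x35 → acc = 0x70
  '1' = 0x31 → acc = 0x41
  ',' = 0x2C → acc = 0x6D
  '.' = 0x2E → acc = 0x43
  '5' = 0x35 → acc = 0x76
  ',' = 0x2C → acc = 0x5A
  '2' = 0x32 → acc = 0x68
  '9' = 0x39 → acc = 0x51
  '6' = 0x36 → acc = 0x67
  '3' = 0x33 → acc = 0x54
Checksum = 0x54.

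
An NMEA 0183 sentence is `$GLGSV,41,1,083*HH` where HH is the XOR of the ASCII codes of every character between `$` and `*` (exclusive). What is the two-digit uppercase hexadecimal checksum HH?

XOR the ASCII codes of the payload characters:
  'G' = 0x47 → acc = 0x47
  'L' = 0x4C → acc = 0x0B
  'G' = 0x47 → acc = 0x4C
  'S' = 0x53 → acc = 0x1F
  'V' = 0x56 → acc = 0x49
  ',' = 0x2C → acc = 0x65
  '4' = 0x34 → acc = 0x51
  '1' = 0x31 → acc = 0x60
  ',' = 0x2C → acc = 0x4C
  '1' = 0x31 → acc = 0x7D
  ',' = 0x2C → acc = 0x51
  '0' = 0x30 → acc = 0x61
  '8' = 0x38 → acc = 0x59
  '3' = 0x33 → acc = 0x6A
Checksum = 0x6A.

6A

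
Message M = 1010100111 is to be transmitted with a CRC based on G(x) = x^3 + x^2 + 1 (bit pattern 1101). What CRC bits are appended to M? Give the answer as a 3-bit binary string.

101

Append 3 zeros: 1010100111000. Divide by 1101 (XOR where the leading bit is 1):
  pos 0: 1010 XOR 1101 = 0111
  pos 1: 1111 XOR 1101 = 0010
  pos 3: 1000 XOR 1101 = 0101
  pos 4: 1011 XOR 1101 = 0110
  pos 5: 1101 XOR 1101 = 0000
  pos 9: 1000 XOR 1101 = 0101
Remainder (last 3 bits) = 101. This is the CRC / FCS.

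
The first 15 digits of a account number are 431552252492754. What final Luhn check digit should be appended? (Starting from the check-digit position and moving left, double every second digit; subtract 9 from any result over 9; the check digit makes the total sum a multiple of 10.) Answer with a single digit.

3

Partial digits right→left: 4 5 7 2 9 4 2 5 2 2 5 5 1 3 4
Double every second digit counting from the check-digit position (so the 1st, 3rd, 5th, ... of the partial from the right).
  doubled (with −9 where >9): 8 5 9 4 4 1 2 8 → sum 41
  kept as-is: 5 2 4 5 2 5 3 → sum 26
Total = 41 + 26 = 67.
Check digit = (10 − (67 mod 10)) mod 10 = 3.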